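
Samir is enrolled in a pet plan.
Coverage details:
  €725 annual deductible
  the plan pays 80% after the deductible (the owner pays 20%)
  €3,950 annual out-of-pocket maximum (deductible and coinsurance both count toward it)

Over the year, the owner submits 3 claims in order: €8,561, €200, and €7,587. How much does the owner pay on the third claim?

€1,517.40

Bill 1, €8,561: €725 to deductible, leaving €7,836; 20% of €7,836 = €1,567.20. Owner pays €2,292.20; OOP now €2,292.20.
Bill 2, €200: deductible already satisfied, so owner's share is 20% × €200 = €40. Owner pays €40; OOP now €2,332.20.
Bill 3, €7,587: 20% coinsurance on €7,587 = €1,517.40. Owner owes €1,517.40 (running OOP €3,849.60).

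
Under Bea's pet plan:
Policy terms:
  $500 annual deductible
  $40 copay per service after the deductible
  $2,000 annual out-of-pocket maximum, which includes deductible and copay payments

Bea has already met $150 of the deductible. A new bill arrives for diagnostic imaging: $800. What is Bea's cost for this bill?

$150 of the $500 deductible is already met, leaving $350.
The remaining $450 (= $800 − $350) moves to the copay.
Copay on this service: $40.
That puts the owner's cost at $350 + $40 = $390 before any cap.
Year-to-date out-of-pocket becomes $150 + $390 = $540, still under the $2,000 maximum, so no cap applies.

$390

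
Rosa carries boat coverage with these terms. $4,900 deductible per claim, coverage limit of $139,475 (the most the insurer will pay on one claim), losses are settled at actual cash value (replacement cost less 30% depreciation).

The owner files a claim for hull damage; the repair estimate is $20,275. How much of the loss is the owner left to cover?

Actual cash value after 30% depreciation: $20,275 × 70% = $14,192.50.
After the deductible, $14,192.50 − $4,900 = $9,292.50 remains.
$9,292.50 ≤ $139,475, so the limit doesn't bind; insurer pays $9,292.50.
Owner's share is the uncovered remainder: $20,275 − $9,292.50 = $10,982.50.

$10,982.50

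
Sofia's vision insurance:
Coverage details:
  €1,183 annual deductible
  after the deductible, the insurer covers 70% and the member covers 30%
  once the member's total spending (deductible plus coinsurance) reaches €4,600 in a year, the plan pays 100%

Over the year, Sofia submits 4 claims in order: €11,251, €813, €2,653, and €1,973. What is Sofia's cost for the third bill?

Claim 1 — €11,251: deductible takes €1,183, €10,068 remains; 30% of €10,068 = €3,020.40. Member owes €4,203.40 (running OOP €4,203.40).
Claim 2 — €813: 30% coinsurance on €813 = €243.90. Member owes €243.90 (running OOP €4,447.30).
Claim 3 — €2,653: deductible met; 30% of €2,653 = €795.90. OOP would hit €5,243.20 > €4,600, so the cap limits the member to €4,600 − €4,447.30 = €152.70.

€152.70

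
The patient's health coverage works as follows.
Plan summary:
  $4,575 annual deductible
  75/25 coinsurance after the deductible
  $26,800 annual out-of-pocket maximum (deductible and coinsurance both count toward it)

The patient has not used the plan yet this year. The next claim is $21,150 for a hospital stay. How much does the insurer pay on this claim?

$12,431.25

Deductible not yet touched, so the first $4,575 of the bill goes to the deductible.
That leaves $21,150 − $4,575 = $16,575 for coinsurance.
25% of $16,575 = $4,143.75 falls to the patient.
Patient responsibility before any cap: $4,575 + $4,143.75 = $8,718.75.
Year-to-date out-of-pocket becomes $0 + $8,718.75 = $8,718.75, still under the $26,800 maximum, so no cap applies.
The plan picks up $21,150 − $8,718.75 = $12,431.25.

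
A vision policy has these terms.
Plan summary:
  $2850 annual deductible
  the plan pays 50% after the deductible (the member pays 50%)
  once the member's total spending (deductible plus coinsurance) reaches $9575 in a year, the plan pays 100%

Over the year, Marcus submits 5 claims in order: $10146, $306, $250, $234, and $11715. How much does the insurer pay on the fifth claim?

$9033

#1 ($10146): deductible takes $2850, $7296 remains; coinsurance $7296 × 50% = $3648. Member pays $6498; OOP now $6498. Insurer: $10146 − $6498 = $3648.
#2 ($306): deductible met; 50% of $306 = $153. Member pays $153; OOP now $6651. Plan pays $306 − $153 = $153.
#3 ($250): deductible already satisfied, so member's share is 50% × $250 = $125. Member pays $125; OOP now $6776. Insurer: $250 − $125 = $125.
#4 ($234): deductible met; 50% of $234 = $117. Cost to member: $117. OOP to date $6893. Plan pays $234 − $117 = $117.
#5 ($11715): deductible met; 50% of $11715 = $5857.50. OOP would hit $12750.50 > $9575, so the cap limits the member to $9575 − $6893 = $2682. Plan pays $11715 − $2682 = $9033.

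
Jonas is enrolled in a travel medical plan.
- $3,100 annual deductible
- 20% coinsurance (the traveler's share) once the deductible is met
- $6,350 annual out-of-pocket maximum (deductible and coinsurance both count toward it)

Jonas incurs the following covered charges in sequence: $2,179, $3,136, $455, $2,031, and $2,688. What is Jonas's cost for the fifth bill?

#1 ($2,179): entire amount goes to the deductible. Cost to traveler: $2,179. OOP to date $2,179.
#2 ($3,136): $921 finishes the deductible; $2,215 goes to coinsurance; coinsurance $2,215 × 20% = $443. Traveler pays $1,364; OOP now $3,543.
#3 ($455): 20% coinsurance on $455 = $91. Traveler pays $91; OOP now $3,634.
#4 ($2,031): deductible already satisfied, so traveler's share is 20% × $2,031 = $406.20. Traveler owes $406.20 (running OOP $4,040.20).
#5 ($2,688): deductible met; 20% of $2,688 = $537.60. Cost to traveler: $537.60. OOP to date $4,577.80.

$537.60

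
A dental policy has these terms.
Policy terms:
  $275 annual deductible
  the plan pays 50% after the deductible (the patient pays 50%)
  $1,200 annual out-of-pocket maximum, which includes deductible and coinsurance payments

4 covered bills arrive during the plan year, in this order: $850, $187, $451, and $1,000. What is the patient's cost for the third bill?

#1 ($850): $275 finishes the deductible; $575 goes to coinsurance; patient's 50% is $287.50. Patient owes $562.50 (running OOP $562.50).
#2 ($187): deductible met; 50% of $187 = $93.50. Cost to patient: $93.50. OOP to date $656.
#3 ($451): 50% coinsurance on $451 = $225.50. Patient owes $225.50 (running OOP $881.50).

$225.50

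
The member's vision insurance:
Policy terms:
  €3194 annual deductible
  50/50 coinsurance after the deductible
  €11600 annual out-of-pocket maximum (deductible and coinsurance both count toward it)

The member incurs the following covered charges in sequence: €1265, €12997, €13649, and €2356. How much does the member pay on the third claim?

Bill 1, €1265: fully absorbed by the deductible. Cost to member: €1265. OOP to date €1265.
Bill 2, €12997: €1929 to deductible, leaving €11068; member's 50% is €5534. Member owes €7463 (running OOP €8728).
Bill 3, €13649: deductible already satisfied, so member's share is 50% × €13649 = €6824.50. That would push OOP to €15552.50, over the €11600 cap, so member pays €11600 − €8728 = €2872.

€2872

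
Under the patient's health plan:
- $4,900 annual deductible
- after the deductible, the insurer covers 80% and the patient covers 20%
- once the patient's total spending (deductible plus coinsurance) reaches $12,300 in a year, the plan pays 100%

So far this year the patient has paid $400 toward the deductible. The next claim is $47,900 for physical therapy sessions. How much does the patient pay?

$11,900

Remaining deductible: $4,900 − $400 = $4,500.
After the $4,500 deductible portion, $47,900 − $4,500 = $43,400 is subject to coinsurance.
Coinsurance: $43,400 × 20% = $8,680.
Patient responsibility before any cap: $4,500 + $8,680 = $13,180.
That would bring total out-of-pocket to $13,580, past the $12,300 cap. The patient is capped at $12,300 − $400 = $11,900 on this claim.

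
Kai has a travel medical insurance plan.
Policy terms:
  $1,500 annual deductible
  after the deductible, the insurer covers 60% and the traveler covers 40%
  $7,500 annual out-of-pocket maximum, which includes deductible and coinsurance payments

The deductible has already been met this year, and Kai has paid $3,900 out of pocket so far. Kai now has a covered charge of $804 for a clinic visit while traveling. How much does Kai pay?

The deductible is already satisfied, so the full bill goes to coinsurance.
Coinsurance: $804 × 40% = $321.60.
Total out-of-pocket so far would be $3,900 + $321.60 = $4,221.60, below the $7,500 cap — no reduction.

$321.60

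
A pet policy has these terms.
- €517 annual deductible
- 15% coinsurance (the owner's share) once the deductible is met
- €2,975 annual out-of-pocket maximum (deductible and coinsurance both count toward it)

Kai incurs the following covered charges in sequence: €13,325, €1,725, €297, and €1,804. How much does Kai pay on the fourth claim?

Bill 1, €13,325: €517 finishes the deductible; €12,808 goes to coinsurance; coinsurance €12,808 × 15% = €1,921.20. Cost to owner: €2,438.20. OOP to date €2,438.20.
Bill 2, €1,725: deductible already satisfied, so owner's share is 15% × €1,725 = €258.75. Owner pays €258.75; OOP now €2,696.95.
Bill 3, €297: deductible already satisfied, so owner's share is 15% × €297 = €44.55. Owner pays €44.55; OOP now €2,741.50.
Bill 4, €1,804: 15% coinsurance on €1,804 = €270.60. OOP would hit €3,012.10 > €2,975, so the cap limits the owner to €2,975 − €2,741.50 = €233.50.

€233.50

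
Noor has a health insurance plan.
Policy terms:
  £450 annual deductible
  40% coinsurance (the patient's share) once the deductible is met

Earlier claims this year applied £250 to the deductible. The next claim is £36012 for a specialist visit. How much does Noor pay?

Deductible still to meet: £450 − £250 = £200.
That leaves £36012 − £200 = £35812 for coinsurance.
40% of £35812 = £14324.80 falls to the patient.
That puts the patient's cost at £200 + £14324.80 = £14524.80.

£14524.80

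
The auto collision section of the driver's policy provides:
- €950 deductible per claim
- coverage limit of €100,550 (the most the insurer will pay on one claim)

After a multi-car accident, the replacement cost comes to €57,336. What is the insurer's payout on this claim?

After the deductible, €57,336 − €950 = €56,386 remains.
€56,386 ≤ €100,550, so the limit doesn't bind; insurer pays €56,386.

€56,386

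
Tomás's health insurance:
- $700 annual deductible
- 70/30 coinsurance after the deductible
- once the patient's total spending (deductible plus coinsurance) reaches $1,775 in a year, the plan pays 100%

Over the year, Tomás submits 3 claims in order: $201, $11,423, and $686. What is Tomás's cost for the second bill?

$1,574

Claim 1 ($201): entire amount goes to the deductible. Patient owes $201 (running OOP $201).
Claim 2 ($11,423): $499 finishes the deductible; $10,924 goes to coinsurance; 30% of $10,924 = $3,277.20. Deductible plus coinsurance: $499 + $3,277.20 = $3,776.20. That would push OOP to $3,977.20, over the $1,775 cap, so patient pays $1,775 − $201 = $1,574.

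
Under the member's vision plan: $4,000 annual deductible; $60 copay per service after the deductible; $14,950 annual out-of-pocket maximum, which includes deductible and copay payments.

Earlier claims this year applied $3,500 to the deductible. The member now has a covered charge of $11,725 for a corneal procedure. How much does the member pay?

$3,500 of the $4,000 deductible is already met, leaving $500.
The remaining $11,225 (= $11,725 − $500) moves to the copay.
Copay on this service: $60.
That puts the member's cost at $500 + $60 = $560 before any cap.
Cumulative spending $3,500 + $560 = $4,060 stays under the $14,950 maximum.

$560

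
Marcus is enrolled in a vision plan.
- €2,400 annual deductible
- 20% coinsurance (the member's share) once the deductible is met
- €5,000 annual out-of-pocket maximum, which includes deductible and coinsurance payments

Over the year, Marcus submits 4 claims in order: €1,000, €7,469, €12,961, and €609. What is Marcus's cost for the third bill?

€1,386.20

#1 (€1,000): fully absorbed by the deductible. Cost to member: €1,000. OOP to date €1,000.
#2 (€7,469): €1,400 finishes the deductible; €6,069 goes to coinsurance; 20% of €6,069 = €1,213.80. Cost to member: €2,613.80. OOP to date €3,613.80.
#3 (€12,961): deductible met; 20% of €12,961 = €2,592.20. OOP would hit €6,206 > €5,000, so the cap limits the member to €5,000 − €3,613.80 = €1,386.20.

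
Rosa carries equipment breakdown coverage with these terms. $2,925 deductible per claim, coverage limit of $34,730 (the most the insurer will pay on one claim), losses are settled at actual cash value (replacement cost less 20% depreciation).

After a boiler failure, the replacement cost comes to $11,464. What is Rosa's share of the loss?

Actual cash value after 20% depreciation: $11,464 × 80% = $9,171.20.
Subtract the deductible: $9,171.20 − $2,925 = $6,246.20.
$6,246.20 ≤ $34,730, so the limit doesn't bind; insurer pays $6,246.20.
Business owner's share is the uncovered remainder: $11,464 − $6,246.20 = $5,217.80.

$5,217.80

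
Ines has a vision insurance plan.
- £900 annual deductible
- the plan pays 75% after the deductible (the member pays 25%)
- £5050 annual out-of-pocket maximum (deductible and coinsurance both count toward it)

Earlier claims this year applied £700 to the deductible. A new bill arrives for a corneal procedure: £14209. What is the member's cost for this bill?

£3702.25

Deductible still to meet: £900 − £700 = £200.
The remaining £14009 (= £14209 − £200) moves to coinsurance.
Coinsurance: £14009 × 25% = £3502.25.
Member responsibility before any cap: £200 + £3502.25 = £3702.25.
Total out-of-pocket so far would be £700 + £3702.25 = £4402.25, below the £5050 cap — no reduction.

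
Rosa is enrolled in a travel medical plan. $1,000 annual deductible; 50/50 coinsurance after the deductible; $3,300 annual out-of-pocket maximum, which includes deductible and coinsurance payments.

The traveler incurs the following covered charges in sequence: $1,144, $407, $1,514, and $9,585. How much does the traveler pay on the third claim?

$757

#1 ($1,144): $1,000 to deductible, leaving $144; traveler's 50% is $72. Cost to traveler: $1,072. OOP to date $1,072.
#2 ($407): deductible met; 50% of $407 = $203.50. Traveler owes $203.50 (running OOP $1,275.50).
#3 ($1,514): deductible already satisfied, so traveler's share is 50% × $1,514 = $757. Cost to traveler: $757. OOP to date $2,032.50.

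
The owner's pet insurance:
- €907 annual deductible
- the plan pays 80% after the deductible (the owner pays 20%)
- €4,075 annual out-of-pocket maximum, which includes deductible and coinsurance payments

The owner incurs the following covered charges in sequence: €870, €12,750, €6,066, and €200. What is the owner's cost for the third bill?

€625.40

#1 (€870): entire amount goes to the deductible. Owner owes €870 (running OOP €870).
#2 (€12,750): €37 to deductible, leaving €12,713; coinsurance €12,713 × 20% = €2,542.60. Owner owes €2,579.60 (running OOP €3,449.60).
#3 (€6,066): deductible met; 20% of €6,066 = €1,213.20. That would push OOP to €4,662.80, over the €4,075 cap, so owner pays €4,075 − €3,449.60 = €625.40.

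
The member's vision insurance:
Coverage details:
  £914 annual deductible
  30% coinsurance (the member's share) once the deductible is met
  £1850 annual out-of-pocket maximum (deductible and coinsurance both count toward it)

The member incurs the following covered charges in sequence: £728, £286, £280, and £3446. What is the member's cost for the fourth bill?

#1 (£728): all of it applies to the deductible. Member owes £728 (running OOP £728).
#2 (£286): £186 to deductible, leaving £100; 30% of £100 = £30. Cost to member: £216. OOP to date £944.
#3 (£280): 30% coinsurance on £280 = £84. Member pays £84; OOP now £1028.
#4 (£3446): deductible already satisfied, so member's share is 30% × £3446 = £1033.80. OOP would hit £2061.80 > £1850, so the cap limits the member to £1850 − £1028 = £822.

£822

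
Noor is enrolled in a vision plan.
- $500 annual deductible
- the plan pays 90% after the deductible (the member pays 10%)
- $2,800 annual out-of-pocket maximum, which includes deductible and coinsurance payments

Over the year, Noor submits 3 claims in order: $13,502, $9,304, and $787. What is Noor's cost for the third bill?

$69.40

Claim 1 — $13,502: $500 finishes the deductible; $13,002 goes to coinsurance; member's 10% is $1,300.20. Member owes $1,800.20 (running OOP $1,800.20).
Claim 2 — $9,304: 10% coinsurance on $9,304 = $930.40. Member owes $930.40 (running OOP $2,730.60).
Claim 3 — $787: 10% coinsurance on $787 = $78.70. Adding that to $2,730.60 gives $2,809.30, past the $2,800 cap; member pays only $2,800 − $2,730.60 = $69.40.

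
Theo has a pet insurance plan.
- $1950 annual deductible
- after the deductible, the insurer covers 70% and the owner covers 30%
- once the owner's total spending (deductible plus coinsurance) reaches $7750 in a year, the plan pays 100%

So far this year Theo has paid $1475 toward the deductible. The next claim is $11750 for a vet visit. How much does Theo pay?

$3857.50

$1475 of the $1950 deductible is already met, leaving $475.
The remaining $11275 (= $11750 − $475) moves to coinsurance.
Owner's 30% share of $11275 is $3382.50.
That puts the owner's cost at $475 + $3382.50 = $3857.50 before any cap.
Year-to-date out-of-pocket becomes $1475 + $3857.50 = $5332.50, still under the $7750 maximum, so no cap applies.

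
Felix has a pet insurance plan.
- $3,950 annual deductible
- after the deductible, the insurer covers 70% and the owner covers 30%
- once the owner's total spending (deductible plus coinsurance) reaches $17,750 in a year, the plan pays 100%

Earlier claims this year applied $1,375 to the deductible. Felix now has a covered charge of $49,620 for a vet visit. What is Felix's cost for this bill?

$1,375 of the $3,950 deductible is already met, leaving $2,575.
The remaining $47,045 (= $49,620 − $2,575) moves to coinsurance.
Owner's 30% share of $47,045 is $14,113.50.
So the owner owes $2,575 + $14,113.50 = $16,688.50 before any cap.
That would bring total out-of-pocket to $18,063.50, past the $17,750 cap. The owner is capped at $17,750 − $1,375 = $16,375 on this claim.

$16,375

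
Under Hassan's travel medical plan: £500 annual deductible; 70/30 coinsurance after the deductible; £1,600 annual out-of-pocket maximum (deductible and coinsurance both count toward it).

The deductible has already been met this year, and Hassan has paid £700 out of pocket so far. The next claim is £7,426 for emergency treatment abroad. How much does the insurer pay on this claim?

£6,526

With the deductible met, the entire £7,426 is subject to coinsurance.
30% of £7,426 = £2,227.80 falls to the traveler.
Year-to-date out-of-pocket would reach £700 + £2,227.80 = £2,927.80, above the £1,600 maximum, so the traveler pays only £1,600 − £700 = £900.
Insurer pays the balance: £7,426 − £900 = £6,526.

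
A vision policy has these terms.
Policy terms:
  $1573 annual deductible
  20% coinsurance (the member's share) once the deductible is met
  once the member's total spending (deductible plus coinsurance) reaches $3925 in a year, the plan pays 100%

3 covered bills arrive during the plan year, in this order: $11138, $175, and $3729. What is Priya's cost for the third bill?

$404

Bill 1, $11138: deductible takes $1573, $9565 remains; coinsurance $9565 × 20% = $1913. Member owes $3486 (running OOP $3486).
Bill 2, $175: 20% coinsurance on $175 = $35. Cost to member: $35. OOP to date $3521.
Bill 3, $3729: deductible met; 20% of $3729 = $745.80. Adding that to $3521 gives $4266.80, past the $3925 cap; member pays only $3925 − $3521 = $404.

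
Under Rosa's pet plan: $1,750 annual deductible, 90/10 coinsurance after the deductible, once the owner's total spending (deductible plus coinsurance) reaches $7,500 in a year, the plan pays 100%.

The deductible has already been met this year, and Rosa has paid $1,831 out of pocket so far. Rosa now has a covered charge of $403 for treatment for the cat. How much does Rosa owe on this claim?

$40.30

With the deductible met, the entire $403 is subject to coinsurance.
Owner's 10% share of $403 is $40.30.
Total out-of-pocket so far would be $1,831 + $40.30 = $1,871.30, below the $7,500 cap — no reduction.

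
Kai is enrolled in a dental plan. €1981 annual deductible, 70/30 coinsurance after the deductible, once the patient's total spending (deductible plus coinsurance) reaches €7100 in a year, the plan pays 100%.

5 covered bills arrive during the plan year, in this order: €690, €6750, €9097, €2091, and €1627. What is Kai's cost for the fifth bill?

€124.90

Bill 1, €690: entire amount goes to the deductible. Cost to patient: €690. OOP to date €690.
Bill 2, €6750: €1291 finishes the deductible; €5459 goes to coinsurance; coinsurance €5459 × 30% = €1637.70. Patient owes €2928.70 (running OOP €3618.70).
Bill 3, €9097: deductible met; 30% of €9097 = €2729.10. Patient pays €2729.10; OOP now €6347.80.
Bill 4, €2091: deductible already satisfied, so patient's share is 30% × €2091 = €627.30. Patient owes €627.30 (running OOP €6975.10).
Bill 5, €1627: deductible met; 30% of €1627 = €488.10. OOP would hit €7463.20 > €7100, so the cap limits the patient to €7100 − €6975.10 = €124.90.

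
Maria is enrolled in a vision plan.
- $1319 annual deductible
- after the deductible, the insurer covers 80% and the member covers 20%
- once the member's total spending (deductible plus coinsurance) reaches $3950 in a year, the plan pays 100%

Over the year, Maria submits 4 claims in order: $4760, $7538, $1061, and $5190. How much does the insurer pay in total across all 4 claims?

Bill 1, $4760: $1319 to deductible, leaving $3441; coinsurance $3441 × 20% = $688.20. Cost to member: $2007.20. OOP to date $2007.20. Plan pays $4760 − $2007.20 = $2752.80.
Bill 2, $7538: 20% coinsurance on $7538 = $1507.60. Member pays $1507.60; OOP now $3514.80. Plan pays $7538 − $1507.60 = $6030.40.
Bill 3, $1061: 20% coinsurance on $1061 = $212.20. Member owes $212.20 (running OOP $3727). Plan pays $1061 − $212.20 = $848.80.
Bill 4, $5190: 20% coinsurance on $5190 = $1038. Adding that to $3727 gives $4765, past the $3950 cap; member pays only $3950 − $3727 = $223. Insurer: $5190 − $223 = $4967.
Insurer total = bills − member's total = $18549 − $3950 = $14599.

$14599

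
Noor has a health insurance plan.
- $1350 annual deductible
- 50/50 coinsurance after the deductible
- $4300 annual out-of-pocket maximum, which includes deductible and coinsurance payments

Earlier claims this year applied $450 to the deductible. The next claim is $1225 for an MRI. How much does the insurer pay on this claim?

Deductible still to meet: $1350 − $450 = $900.
That leaves $1225 − $900 = $325 for coinsurance.
50% of $325 = $162.50 falls to the patient.
So the patient owes $900 + $162.50 = $1062.50 before any cap.
Total out-of-pocket so far would be $450 + $1062.50 = $1512.50, below the $4300 cap — no reduction.
The plan picks up $1225 − $1062.50 = $162.50.

$162.50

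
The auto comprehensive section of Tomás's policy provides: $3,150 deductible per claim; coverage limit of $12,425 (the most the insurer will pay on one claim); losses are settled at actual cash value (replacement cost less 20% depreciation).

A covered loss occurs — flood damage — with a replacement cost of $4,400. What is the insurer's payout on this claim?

At 20% depreciation, ACV = $4,400 − $880 = $3,520.
Less the $3,150 deductible: $3,520 − $3,150 = $370.
$370 ≤ $12,425, so the limit doesn't bind; insurer pays $370.

$370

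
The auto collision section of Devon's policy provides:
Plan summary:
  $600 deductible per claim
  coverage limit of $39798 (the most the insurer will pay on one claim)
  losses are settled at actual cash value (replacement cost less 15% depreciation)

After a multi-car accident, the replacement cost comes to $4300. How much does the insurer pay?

Depreciate 15%: the covered value is $4300 × 0.85 = $3655.
After the deductible, $3655 − $600 = $3055 remains.
$3055 is within the $39798 limit, so the insurer pays $3055.

$3055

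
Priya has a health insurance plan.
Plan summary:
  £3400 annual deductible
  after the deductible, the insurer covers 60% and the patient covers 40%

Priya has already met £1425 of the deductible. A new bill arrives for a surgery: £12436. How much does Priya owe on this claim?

Deductible still to meet: £3400 − £1425 = £1975.
That leaves £12436 − £1975 = £10461 for coinsurance.
Coinsurance: £10461 × 40% = £4184.40.
That puts the patient's cost at £1975 + £4184.40 = £6159.40.

£6159.40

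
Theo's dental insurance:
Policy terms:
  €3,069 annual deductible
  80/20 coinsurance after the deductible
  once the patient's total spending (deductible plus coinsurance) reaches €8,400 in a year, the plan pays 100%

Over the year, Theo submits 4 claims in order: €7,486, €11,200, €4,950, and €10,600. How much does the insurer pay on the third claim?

#1 (€7,486): deductible takes €3,069, €4,417 remains; coinsurance €4,417 × 20% = €883.40. Patient pays €3,952.40; OOP now €3,952.40. Plan pays €7,486 − €3,952.40 = €3,533.60.
#2 (€11,200): deductible met; 20% of €11,200 = €2,240. Cost to patient: €2,240. OOP to date €6,192.40. Plan pays €11,200 − €2,240 = €8,960.
#3 (€4,950): 20% coinsurance on €4,950 = €990. Patient owes €990 (running OOP €7,182.40). Insurer: €4,950 − €990 = €3,960.

€3,960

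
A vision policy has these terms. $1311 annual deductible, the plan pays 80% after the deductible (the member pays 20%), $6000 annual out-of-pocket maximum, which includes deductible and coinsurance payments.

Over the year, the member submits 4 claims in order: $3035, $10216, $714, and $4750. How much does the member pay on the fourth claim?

$950

#1 ($3035): deductible takes $1311, $1724 remains; member's 20% is $344.80. Member owes $1655.80 (running OOP $1655.80).
#2 ($10216): deductible met; 20% of $10216 = $2043.20. Member pays $2043.20; OOP now $3699.
#3 ($714): deductible met; 20% of $714 = $142.80. Member pays $142.80; OOP now $3841.80.
#4 ($4750): deductible met; 20% of $4750 = $950. Member pays $950; OOP now $4791.80.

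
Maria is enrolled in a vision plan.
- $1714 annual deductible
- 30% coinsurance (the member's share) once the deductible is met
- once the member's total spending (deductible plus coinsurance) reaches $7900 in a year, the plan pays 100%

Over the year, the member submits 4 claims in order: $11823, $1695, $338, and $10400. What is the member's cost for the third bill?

$101.40

#1 ($11823): $1714 finishes the deductible; $10109 goes to coinsurance; 30% of $10109 = $3032.70. Member pays $4746.70; OOP now $4746.70.
#2 ($1695): deductible already satisfied, so member's share is 30% × $1695 = $508.50. Member pays $508.50; OOP now $5255.20.
#3 ($338): 30% coinsurance on $338 = $101.40. Member pays $101.40; OOP now $5356.60.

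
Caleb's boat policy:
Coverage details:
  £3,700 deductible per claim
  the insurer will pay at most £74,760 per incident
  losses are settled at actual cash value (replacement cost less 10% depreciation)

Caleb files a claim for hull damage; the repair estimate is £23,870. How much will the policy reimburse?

£17,783

Depreciate 10%: the covered value is £23,870 × 0.9 = £21,483.
After the deductible, £21,483 − £3,700 = £17,783 remains.
£17,783 is within the £74,760 limit, so the insurer pays £17,783.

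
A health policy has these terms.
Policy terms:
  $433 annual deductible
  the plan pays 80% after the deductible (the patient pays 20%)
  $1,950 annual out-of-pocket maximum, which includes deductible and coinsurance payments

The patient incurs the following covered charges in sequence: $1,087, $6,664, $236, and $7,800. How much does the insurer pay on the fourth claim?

Claim 1 ($1,087): $433 finishes the deductible; $654 goes to coinsurance; patient's 20% is $130.80. Patient pays $563.80; OOP now $563.80. Plan pays $1,087 − $563.80 = $523.20.
Claim 2 ($6,664): deductible already satisfied, so patient's share is 20% × $6,664 = $1,332.80. Patient owes $1,332.80 (running OOP $1,896.60). Insurer: $6,664 − $1,332.80 = $5,331.20.
Claim 3 ($236): deductible met; 20% of $236 = $47.20. Patient pays $47.20; OOP now $1,943.80. Plan pays $236 − $47.20 = $188.80.
Claim 4 ($7,800): 20% coinsurance on $7,800 = $1,560. That would push OOP to $3,503.80, over the $1,950 cap, so patient pays $1,950 − $1,943.80 = $6.20. Insurer: $7,800 − $6.20 = $7,793.80.

$7,793.80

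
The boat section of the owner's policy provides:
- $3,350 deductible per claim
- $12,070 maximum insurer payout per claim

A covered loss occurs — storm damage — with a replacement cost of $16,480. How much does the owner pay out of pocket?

Subtract the deductible: $16,480 − $3,350 = $13,130.
$13,130 exceeds the $12,070 limit, so the insurer pays the limit: $12,070.
The owner bears the rest of the original loss: $16,480 − $12,070 = $4,410.

$4,410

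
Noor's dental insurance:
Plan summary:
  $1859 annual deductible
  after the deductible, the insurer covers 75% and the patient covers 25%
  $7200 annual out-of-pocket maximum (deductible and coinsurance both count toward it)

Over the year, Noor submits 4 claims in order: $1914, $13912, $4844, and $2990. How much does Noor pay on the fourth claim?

Claim 1 ($1914): $1859 to deductible, leaving $55; patient's 25% is $13.75. Patient pays $1872.75; OOP now $1872.75.
Claim 2 ($13912): deductible already satisfied, so patient's share is 25% × $13912 = $3478. Patient pays $3478; OOP now $5350.75.
Claim 3 ($4844): deductible met; 25% of $4844 = $1211. Cost to patient: $1211. OOP to date $6561.75.
Claim 4 ($2990): 25% coinsurance on $2990 = $747.50. OOP would hit $7309.25 > $7200, so the cap limits the patient to $7200 − $6561.75 = $638.25.

$638.25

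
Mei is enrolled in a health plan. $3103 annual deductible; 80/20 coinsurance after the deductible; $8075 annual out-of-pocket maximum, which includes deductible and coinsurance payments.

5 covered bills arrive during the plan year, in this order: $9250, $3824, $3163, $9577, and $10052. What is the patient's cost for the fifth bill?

Claim 1 ($9250): $3103 finishes the deductible; $6147 goes to coinsurance; patient's 20% is $1229.40. Patient pays $4332.40; OOP now $4332.40.
Claim 2 ($3824): deductible already satisfied, so patient's share is 20% × $3824 = $764.80. Patient pays $764.80; OOP now $5097.20.
Claim 3 ($3163): deductible met; 20% of $3163 = $632.60. Patient owes $632.60 (running OOP $5729.80).
Claim 4 ($9577): deductible already satisfied, so patient's share is 20% × $9577 = $1915.40. Patient pays $1915.40; OOP now $7645.20.
Claim 5 ($10052): deductible already satisfied, so patient's share is 20% × $10052 = $2010.40. OOP would hit $9655.60 > $8075, so the cap limits the patient to $8075 − $7645.20 = $429.80.

$429.80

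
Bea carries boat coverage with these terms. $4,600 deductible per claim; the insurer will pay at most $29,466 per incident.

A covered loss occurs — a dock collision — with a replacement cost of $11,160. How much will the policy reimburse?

$6,560

After the deductible, $11,160 − $4,600 = $6,560 remains.
That's under the $29,466 cap, so the insurer reimburses the full $6,560.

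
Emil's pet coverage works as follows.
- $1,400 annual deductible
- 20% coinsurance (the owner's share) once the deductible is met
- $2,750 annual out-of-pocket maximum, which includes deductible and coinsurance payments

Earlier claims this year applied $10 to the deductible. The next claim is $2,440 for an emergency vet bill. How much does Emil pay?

$1,600

Remaining deductible: $1,400 − $10 = $1,390.
After the $1,390 deductible portion, $2,440 − $1,390 = $1,050 is subject to coinsurance.
20% of $1,050 = $210 falls to the owner.
That puts the owner's cost at $1,390 + $210 = $1,600 before any cap.
Year-to-date out-of-pocket becomes $10 + $1,600 = $1,610, still under the $2,750 maximum, so no cap applies.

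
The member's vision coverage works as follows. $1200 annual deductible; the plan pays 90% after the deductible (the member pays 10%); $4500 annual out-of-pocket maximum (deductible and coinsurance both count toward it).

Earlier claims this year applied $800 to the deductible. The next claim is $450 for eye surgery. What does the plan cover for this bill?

$800 of the $1200 deductible is already met, leaving $400.
That leaves $450 − $400 = $50 for coinsurance.
Coinsurance: $50 × 10% = $5.
So the member owes $400 + $5 = $405 before any cap.
Year-to-date out-of-pocket becomes $800 + $405 = $1205, still under the $4500 maximum, so no cap applies.
The insurer covers the remainder: $450 − $405 = $45.

$45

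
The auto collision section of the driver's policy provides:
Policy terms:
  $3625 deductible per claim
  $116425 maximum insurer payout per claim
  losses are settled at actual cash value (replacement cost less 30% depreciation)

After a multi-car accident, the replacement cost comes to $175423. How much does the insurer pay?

$116425

At 30% depreciation, ACV = $175423 − $52626.90 = $122796.10.
Subtract the deductible: $122796.10 − $3625 = $119171.10.
$119171.10 exceeds the $116425 limit, so the insurer pays the limit: $116425.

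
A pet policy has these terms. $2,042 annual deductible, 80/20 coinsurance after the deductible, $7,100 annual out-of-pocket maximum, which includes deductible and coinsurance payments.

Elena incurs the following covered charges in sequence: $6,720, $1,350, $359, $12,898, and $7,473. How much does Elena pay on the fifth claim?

Claim 1 — $6,720: $2,042 finishes the deductible; $4,678 goes to coinsurance; owner's 20% is $935.60. Owner pays $2,977.60; OOP now $2,977.60.
Claim 2 — $1,350: deductible met; 20% of $1,350 = $270. Owner owes $270 (running OOP $3,247.60).
Claim 3 — $359: deductible met; 20% of $359 = $71.80. Cost to owner: $71.80. OOP to date $3,319.40.
Claim 4 — $12,898: 20% coinsurance on $12,898 = $2,579.60. Cost to owner: $2,579.60. OOP to date $5,899.
Claim 5 — $7,473: 20% coinsurance on $7,473 = $1,494.60. OOP would hit $7,393.60 > $7,100, so the cap limits the owner to $7,100 − $5,899 = $1,201.

$1,201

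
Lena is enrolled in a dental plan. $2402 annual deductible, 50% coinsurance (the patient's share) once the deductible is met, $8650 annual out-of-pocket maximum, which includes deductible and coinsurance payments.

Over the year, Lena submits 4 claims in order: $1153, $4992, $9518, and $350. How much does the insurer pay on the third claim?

$5141.50

#1 ($1153): entire amount goes to the deductible. Patient pays $1153; OOP now $1153. Insurer: $1153 − $1153 = $0.
#2 ($4992): $1249 finishes the deductible; $3743 goes to coinsurance; coinsurance $3743 × 50% = $1871.50. Patient owes $3120.50 (running OOP $4273.50). Insurer: $4992 − $3120.50 = $1871.50.
#3 ($9518): deductible met; 50% of $9518 = $4759. That would push OOP to $9032.50, over the $8650 cap, so patient pays $8650 − $4273.50 = $4376.50. Insurer: $9518 − $4376.50 = $5141.50.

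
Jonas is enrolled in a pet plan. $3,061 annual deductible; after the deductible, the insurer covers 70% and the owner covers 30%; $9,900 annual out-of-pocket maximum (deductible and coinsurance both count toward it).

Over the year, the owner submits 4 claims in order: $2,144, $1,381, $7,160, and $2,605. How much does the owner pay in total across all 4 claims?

Claim 1 — $2,144: all of it applies to the deductible. Owner owes $2,144 (running OOP $2,144).
Claim 2 — $1,381: deductible takes $917, $464 remains; 30% of $464 = $139.20. Cost to owner: $1,056.20. OOP to date $3,200.20.
Claim 3 — $7,160: deductible already satisfied, so owner's share is 30% × $7,160 = $2,148. Owner pays $2,148; OOP now $5,348.20.
Claim 4 — $2,605: 30% coinsurance on $2,605 = $781.50. Cost to owner: $781.50. OOP to date $6,129.70.
Summing the owner's payments: $2,144 + $1,056.20 + $2,148 + $781.50 = $6,129.70.

$6,129.70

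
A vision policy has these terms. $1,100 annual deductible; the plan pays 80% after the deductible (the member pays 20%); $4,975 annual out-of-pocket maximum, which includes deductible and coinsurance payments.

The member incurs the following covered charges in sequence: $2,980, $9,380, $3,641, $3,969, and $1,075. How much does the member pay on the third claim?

$728.20

Claim 1 — $2,980: deductible takes $1,100, $1,880 remains; member's 20% is $376. Member owes $1,476 (running OOP $1,476).
Claim 2 — $9,380: deductible already satisfied, so member's share is 20% × $9,380 = $1,876. Member owes $1,876 (running OOP $3,352).
Claim 3 — $3,641: 20% coinsurance on $3,641 = $728.20. Member pays $728.20; OOP now $4,080.20.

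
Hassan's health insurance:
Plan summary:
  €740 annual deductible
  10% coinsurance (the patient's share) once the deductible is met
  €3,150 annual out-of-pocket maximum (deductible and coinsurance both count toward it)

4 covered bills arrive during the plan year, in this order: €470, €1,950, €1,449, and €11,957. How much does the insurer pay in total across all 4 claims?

Claim 1 — €470: entire amount goes to the deductible. Cost to patient: €470. OOP to date €470. Plan pays €470 − €470 = €0.
Claim 2 — €1,950: deductible takes €270, €1,680 remains; coinsurance €1,680 × 10% = €168. Patient pays €438; OOP now €908. Insurer: €1,950 − €438 = €1,512.
Claim 3 — €1,449: deductible already satisfied, so patient's share is 10% × €1,449 = €144.90. Patient pays €144.90; OOP now €1,052.90. Insurer: €1,449 − €144.90 = €1,304.10.
Claim 4 — €11,957: deductible already satisfied, so patient's share is 10% × €11,957 = €1,195.70. Patient pays €1,195.70; OOP now €2,248.60. Plan pays €11,957 − €1,195.70 = €10,761.30.
Insurer total = bills − patient's total = €15,826 − €2,248.60 = €13,577.40.

€13,577.40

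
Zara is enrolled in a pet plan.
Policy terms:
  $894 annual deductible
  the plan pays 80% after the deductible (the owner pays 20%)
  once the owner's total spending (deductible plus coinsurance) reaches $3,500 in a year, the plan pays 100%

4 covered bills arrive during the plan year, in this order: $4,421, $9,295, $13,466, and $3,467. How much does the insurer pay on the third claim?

Claim 1 ($4,421): $894 finishes the deductible; $3,527 goes to coinsurance; owner's 20% is $705.40. Cost to owner: $1,599.40. OOP to date $1,599.40. Plan pays $4,421 − $1,599.40 = $2,821.60.
Claim 2 ($9,295): deductible already satisfied, so owner's share is 20% × $9,295 = $1,859. Owner pays $1,859; OOP now $3,458.40. Insurer: $9,295 − $1,859 = $7,436.
Claim 3 ($13,466): deductible already satisfied, so owner's share is 20% × $13,466 = $2,693.20. OOP would hit $6,151.60 > $3,500, so the cap limits the owner to $3,500 − $3,458.40 = $41.60. Plan pays $13,466 − $41.60 = $13,424.40.

$13,424.40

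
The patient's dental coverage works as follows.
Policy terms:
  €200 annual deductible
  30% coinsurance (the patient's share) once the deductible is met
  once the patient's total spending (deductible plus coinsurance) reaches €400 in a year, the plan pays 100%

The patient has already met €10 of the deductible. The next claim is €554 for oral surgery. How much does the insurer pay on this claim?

€254.80

Deductible still to meet: €200 − €10 = €190.
That leaves €554 − €190 = €364 for coinsurance.
30% of €364 = €109.20 falls to the patient.
So the patient owes €190 + €109.20 = €299.20 before any cap.
Year-to-date out-of-pocket becomes €10 + €299.20 = €309.20, still under the €400 maximum, so no cap applies.
Insurer pays the balance: €554 − €299.20 = €254.80.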